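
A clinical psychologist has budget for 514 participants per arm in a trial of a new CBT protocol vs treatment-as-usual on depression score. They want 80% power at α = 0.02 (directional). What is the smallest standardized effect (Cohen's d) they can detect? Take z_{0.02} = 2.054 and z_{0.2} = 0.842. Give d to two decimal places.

d_min ≈ 0.18

For two independent groups of n = 514 each: d_min = (z_{α} + z_β)·√(2/n).
z-sum = 2.054 + 0.842 = 2.896.
d_min = 2.896 × √(2/514) = 2.896 × 0.0624 = 0.181.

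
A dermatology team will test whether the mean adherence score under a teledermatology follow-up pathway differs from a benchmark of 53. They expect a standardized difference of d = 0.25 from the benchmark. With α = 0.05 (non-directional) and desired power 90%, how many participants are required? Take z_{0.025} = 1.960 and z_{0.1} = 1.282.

n = 169

For a one-sample test: n = ((z_{α/2} + z_β) / d)².
z_{α/2} + z_β = 1.960 + 1.282 = 3.242.
n = (3.242 / 0.25)² = 12.968² = 168.17.
Round up.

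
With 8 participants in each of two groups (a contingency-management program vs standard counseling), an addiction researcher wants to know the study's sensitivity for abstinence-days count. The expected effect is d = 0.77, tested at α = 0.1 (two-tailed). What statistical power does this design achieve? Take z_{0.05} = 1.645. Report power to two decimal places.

For two equal groups, power = Φ(d·√(n/2) − z_{α/2}).
d·√(n/2) = 0.77 × √(8/2) = 0.77 × 2.000 = 1.540.
z_β = 1.540 − 1.645 = -0.105.
Power = Φ(-0.105) = 0.458.

power ≈ 0.46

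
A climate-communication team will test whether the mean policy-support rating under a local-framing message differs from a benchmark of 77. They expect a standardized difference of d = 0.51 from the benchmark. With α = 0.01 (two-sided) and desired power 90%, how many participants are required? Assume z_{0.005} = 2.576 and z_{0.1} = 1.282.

n = 58

For a one-sample test: n = ((z_{α/2} + z_β) / d)².
z_{α/2} + z_β = 2.576 + 1.282 = 3.858.
n = (3.858 / 0.51)² = 7.565² = 57.22.
Round up.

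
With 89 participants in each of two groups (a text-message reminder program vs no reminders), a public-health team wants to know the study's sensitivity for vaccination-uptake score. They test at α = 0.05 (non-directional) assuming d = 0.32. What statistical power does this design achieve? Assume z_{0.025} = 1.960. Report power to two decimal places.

power ≈ 0.57

For two equal groups, power = Φ(d·√(n/2) − z_{α/2}).
d·√(n/2) = 0.32 × √(89/2) = 0.32 × 6.671 = 2.135.
z_β = 2.135 − 1.960 = 0.175.
Power = Φ(0.175) = 0.569.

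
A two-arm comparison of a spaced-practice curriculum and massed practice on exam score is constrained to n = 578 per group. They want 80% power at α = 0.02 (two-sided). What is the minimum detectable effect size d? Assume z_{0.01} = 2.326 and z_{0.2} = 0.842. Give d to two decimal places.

For two independent groups of n = 578 each: d_min = (z_{α/2} + z_β)·√(2/n).
z-sum = 2.326 + 0.842 = 3.168.
d_min = 3.168 × √(2/578) = 3.168 × 0.0588 = 0.186.

d_min ≈ 0.19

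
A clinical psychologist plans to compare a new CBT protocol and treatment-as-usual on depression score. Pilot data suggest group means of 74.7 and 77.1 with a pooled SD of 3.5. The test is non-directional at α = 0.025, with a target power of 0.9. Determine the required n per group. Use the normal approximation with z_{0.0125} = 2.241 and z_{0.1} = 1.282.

n = 53 per group

Cohen's d = |M₁ − M₂| / SD_pooled = |74.7 − 77.1| / 3.5 = 2.4 / 3.5 = 0.686.
For two independent groups with equal n: n = 2·((z_{α/2} + z_β) / d)².
z_{α/2} + z_β = 2.241 + 1.282 = 3.523.
n = 2 × (3.523 / 0.686)² = 2 × 5.136² = 2 × 26.37 = 52.7.
Round up to the next whole participant.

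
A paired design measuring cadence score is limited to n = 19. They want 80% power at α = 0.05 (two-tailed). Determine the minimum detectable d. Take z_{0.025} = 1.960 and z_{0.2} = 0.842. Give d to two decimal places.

d_min ≈ 0.64

For a single sample (or paired design) of n = 19: d_min = (z_{α/2} + z_β)/√n.
z-sum = 1.960 + 0.842 = 2.802.
d_min = 2.802 / √19 = 2.802 / 4.359 = 0.643.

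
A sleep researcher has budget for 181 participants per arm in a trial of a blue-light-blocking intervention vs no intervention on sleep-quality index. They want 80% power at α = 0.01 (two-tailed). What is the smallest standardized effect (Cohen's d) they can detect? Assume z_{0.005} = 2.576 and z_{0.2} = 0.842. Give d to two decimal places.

d_min ≈ 0.36

For two independent groups of n = 181 each: d_min = (z_{α/2} + z_β)·√(2/n).
z-sum = 2.576 + 0.842 = 3.418.
d_min = 3.418 × √(2/181) = 3.418 × 0.1051 = 0.359.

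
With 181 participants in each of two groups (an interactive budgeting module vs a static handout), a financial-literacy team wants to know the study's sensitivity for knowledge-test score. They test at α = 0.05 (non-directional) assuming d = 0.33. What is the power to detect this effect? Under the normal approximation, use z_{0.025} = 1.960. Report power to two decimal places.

power ≈ 0.88

For two equal groups, power = Φ(d·√(n/2) − z_{α/2}).
d·√(n/2) = 0.33 × √(181/2) = 0.33 × 9.513 = 3.139.
z_β = 3.139 − 1.960 = 1.179.
Power = Φ(1.179) = 0.881.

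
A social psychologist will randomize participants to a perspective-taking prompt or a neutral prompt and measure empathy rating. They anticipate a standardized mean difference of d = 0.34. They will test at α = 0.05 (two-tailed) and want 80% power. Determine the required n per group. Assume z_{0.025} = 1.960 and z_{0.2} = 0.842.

n = 136 per group

For two independent groups with equal n: n = 2·((z_{α/2} + z_β) / d)².
z_{α/2} + z_β = 1.960 + 0.842 = 2.802.
n = 2 × (2.802 / 0.34)² = 2 × 8.241² = 2 × 67.92 = 135.8.
Round up to the next whole participant.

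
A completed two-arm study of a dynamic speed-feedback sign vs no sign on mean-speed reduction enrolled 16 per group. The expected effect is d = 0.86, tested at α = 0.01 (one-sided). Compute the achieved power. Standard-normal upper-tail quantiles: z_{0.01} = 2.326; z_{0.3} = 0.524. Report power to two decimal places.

power ≈ 0.54

For two equal groups, power = Φ(d·√(n/2) − z_{α}).
d·√(n/2) = 0.86 × √(16/2) = 0.86 × 2.828 = 2.432.
z_β = 2.432 − 2.326 = 0.106.
Power = Φ(0.106) = 0.542.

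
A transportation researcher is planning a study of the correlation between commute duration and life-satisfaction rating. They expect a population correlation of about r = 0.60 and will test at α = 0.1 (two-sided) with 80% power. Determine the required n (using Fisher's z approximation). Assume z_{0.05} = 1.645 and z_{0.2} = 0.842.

Fisher's z: C = ½·ln((1+r)/(1−r)) = ½·ln(4.0000) = 0.6931.
n = ((z_{α/2} + z_β)/C)² + 3.
(1.645 + 0.842) / 0.6931 = 2.487 / 0.6931 = 3.588.
n = 3.588² + 3 = 12.88 + 3 = 15.9.
Round up.

n = 16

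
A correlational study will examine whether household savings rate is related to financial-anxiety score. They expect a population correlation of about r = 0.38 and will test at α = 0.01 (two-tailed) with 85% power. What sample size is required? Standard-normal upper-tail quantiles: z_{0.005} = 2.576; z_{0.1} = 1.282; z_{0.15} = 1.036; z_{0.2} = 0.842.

Fisher's z: C = ½·ln((1+r)/(1−r)) = ½·ln(2.2258) = 0.4001.
n = ((z_{α/2} + z_β)/C)² + 3.
(2.576 + 1.036) / 0.4001 = 3.612 / 0.4001 = 9.028.
n = 9.028² + 3 = 81.50 + 3 = 84.5.
Round up.

n = 85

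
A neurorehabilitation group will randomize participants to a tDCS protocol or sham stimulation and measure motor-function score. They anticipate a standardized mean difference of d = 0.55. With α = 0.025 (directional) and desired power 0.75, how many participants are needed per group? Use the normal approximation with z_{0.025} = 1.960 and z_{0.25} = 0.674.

For two independent groups with equal n: n = 2·((z_{α} + z_β) / d)².
z_{α} + z_β = 1.960 + 0.674 = 2.634.
n = 2 × (2.634 / 0.55)² = 2 × 4.789² = 2 × 22.94 = 45.9.
Round up to the next whole participant.

n = 46 per group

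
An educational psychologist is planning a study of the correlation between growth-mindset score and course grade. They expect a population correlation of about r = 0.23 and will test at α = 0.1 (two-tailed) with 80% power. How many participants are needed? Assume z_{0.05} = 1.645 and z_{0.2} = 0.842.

Fisher's z: C = ½·ln((1+r)/(1−r)) = ½·ln(1.5974) = 0.2342.
n = ((z_{α/2} + z_β)/C)² + 3.
(1.645 + 0.842) / 0.2342 = 2.487 / 0.2342 = 10.619.
n = 10.619² + 3 = 112.77 + 3 = 115.8.
Round up.

n = 116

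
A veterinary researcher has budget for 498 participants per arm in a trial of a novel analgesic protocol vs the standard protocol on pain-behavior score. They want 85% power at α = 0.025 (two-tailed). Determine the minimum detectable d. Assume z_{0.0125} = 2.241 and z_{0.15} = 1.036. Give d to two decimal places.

d_min ≈ 0.21

For two independent groups of n = 498 each: d_min = (z_{α/2} + z_β)·√(2/n).
z-sum = 2.241 + 1.036 = 3.277.
d_min = 3.277 × √(2/498) = 3.277 × 0.0634 = 0.208.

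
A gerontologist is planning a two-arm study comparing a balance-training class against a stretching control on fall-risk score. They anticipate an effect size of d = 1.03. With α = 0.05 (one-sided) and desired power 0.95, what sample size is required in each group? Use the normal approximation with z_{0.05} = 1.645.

n = 21 per group

For two independent groups with equal n: n = 2·((z_{α} + z_β) / d)².
z_{α} + z_β = 1.645 + 1.645 = 3.290.
n = 2 × (3.290 / 1.03)² = 2 × 3.194² = 2 × 10.20 = 20.4.
Round up to the next whole participant.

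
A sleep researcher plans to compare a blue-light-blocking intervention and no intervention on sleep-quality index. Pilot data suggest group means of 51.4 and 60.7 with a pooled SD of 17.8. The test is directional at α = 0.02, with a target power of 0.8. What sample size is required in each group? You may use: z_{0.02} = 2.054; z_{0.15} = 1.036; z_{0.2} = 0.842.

n = 62 per group

Cohen's d = |M₁ − M₂| / SD_pooled = |51.4 − 60.7| / 17.8 = 9.3 / 17.8 = 0.522.
For two independent groups with equal n: n = 2·((z_{α} + z_β) / d)².
z_{α} + z_β = 2.054 + 0.842 = 2.896.
n = 2 × (2.896 / 0.522)² = 2 × 5.548² = 2 × 30.78 = 61.6.
Round up to the next whole participant.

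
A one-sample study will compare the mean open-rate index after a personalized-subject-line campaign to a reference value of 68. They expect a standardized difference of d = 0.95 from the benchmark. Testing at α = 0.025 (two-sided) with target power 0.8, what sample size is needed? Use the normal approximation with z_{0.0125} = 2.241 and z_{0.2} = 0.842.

For a one-sample test: n = ((z_{α/2} + z_β) / d)².
z_{α/2} + z_β = 2.241 + 0.842 = 3.083.
n = (3.083 / 0.95)² = 3.245² = 10.53.
Round up.

n = 11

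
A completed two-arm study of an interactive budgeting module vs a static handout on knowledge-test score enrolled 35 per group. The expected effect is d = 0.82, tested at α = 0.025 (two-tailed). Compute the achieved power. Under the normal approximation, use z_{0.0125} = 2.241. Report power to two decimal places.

For two equal groups, power = Φ(d·√(n/2) − z_{α/2}).
d·√(n/2) = 0.82 × √(35/2) = 0.82 × 4.183 = 3.430.
z_β = 3.430 − 2.241 = 1.189.
Power = Φ(1.189) = 0.883.

power ≈ 0.88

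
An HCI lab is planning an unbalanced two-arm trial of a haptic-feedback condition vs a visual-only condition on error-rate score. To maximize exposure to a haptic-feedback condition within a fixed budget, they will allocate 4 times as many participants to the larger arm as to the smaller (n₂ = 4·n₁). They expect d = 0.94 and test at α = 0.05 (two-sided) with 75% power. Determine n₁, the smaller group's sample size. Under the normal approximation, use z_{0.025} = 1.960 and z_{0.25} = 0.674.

n₁ = 10

With allocation ratio k = n₂/n₁ = 4, Var(x̄₁−x̄₂) = σ²(1/n₁ + 1/(k·n₁)) = σ²·(k+1)/(k·n₁).
So n₁ = (1 + 1/k)·((z_{α/2} + z_β)/d)² = 1.250 × (2.634/0.94)².
n₁ = 1.250 × 7.85 = 9.8.
Round up: n₁ = 10, giving n₂ = 4 × 10 = 40.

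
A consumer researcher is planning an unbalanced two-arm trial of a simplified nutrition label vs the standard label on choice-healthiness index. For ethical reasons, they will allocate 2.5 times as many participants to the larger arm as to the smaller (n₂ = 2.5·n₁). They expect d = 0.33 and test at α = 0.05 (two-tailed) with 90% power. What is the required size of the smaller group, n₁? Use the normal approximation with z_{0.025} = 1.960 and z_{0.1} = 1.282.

n₁ = 136

With allocation ratio k = n₂/n₁ = 2.5, Var(x̄₁−x̄₂) = σ²(1/n₁ + 1/(k·n₁)) = σ²·(k+1)/(k·n₁).
So n₁ = (1 + 1/k)·((z_{α/2} + z_β)/d)² = 1.400 × (3.242/0.33)².
n₁ = 1.400 × 96.52 = 135.1.
Round up: n₁ = 136, giving n₂ = 2.5 × 136 = 340.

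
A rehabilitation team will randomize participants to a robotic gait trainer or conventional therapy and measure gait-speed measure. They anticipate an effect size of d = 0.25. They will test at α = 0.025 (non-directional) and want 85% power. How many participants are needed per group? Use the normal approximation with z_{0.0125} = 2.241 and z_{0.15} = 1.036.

n = 344 per group

For two independent groups with equal n: n = 2·((z_{α/2} + z_β) / d)².
z_{α/2} + z_β = 2.241 + 1.036 = 3.277.
n = 2 × (3.277 / 0.25)² = 2 × 13.108² = 2 × 171.82 = 343.6.
Round up to the next whole participant.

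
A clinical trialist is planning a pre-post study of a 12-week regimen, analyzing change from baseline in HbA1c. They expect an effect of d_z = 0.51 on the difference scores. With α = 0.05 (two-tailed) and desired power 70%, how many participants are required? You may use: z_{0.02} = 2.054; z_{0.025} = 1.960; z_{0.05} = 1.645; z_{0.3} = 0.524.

For a paired (one-sample on differences) test: n = ((z_{α/2} + z_β) / d)².
z_{α/2} + z_β = 1.960 + 0.524 = 2.484.
n = (2.484 / 0.51)² = 4.871² = 23.72.
Round up.

n = 24 pairs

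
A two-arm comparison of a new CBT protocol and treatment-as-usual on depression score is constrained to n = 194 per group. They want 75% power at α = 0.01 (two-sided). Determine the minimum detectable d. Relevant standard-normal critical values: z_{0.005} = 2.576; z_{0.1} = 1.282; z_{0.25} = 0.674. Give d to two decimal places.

d_min ≈ 0.33

For two independent groups of n = 194 each: d_min = (z_{α/2} + z_β)·√(2/n).
z-sum = 2.576 + 0.674 = 3.250.
d_min = 3.250 × √(2/194) = 3.250 × 0.1015 = 0.330.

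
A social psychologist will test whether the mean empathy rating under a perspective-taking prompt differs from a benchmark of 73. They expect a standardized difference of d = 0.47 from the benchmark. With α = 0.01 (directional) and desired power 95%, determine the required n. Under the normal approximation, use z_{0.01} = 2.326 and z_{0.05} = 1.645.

n = 72

For a one-sample test: n = ((z_{α} + z_β) / d)².
z_{α} + z_β = 2.326 + 1.645 = 3.971.
n = (3.971 / 0.47)² = 8.449² = 71.38.
Round up.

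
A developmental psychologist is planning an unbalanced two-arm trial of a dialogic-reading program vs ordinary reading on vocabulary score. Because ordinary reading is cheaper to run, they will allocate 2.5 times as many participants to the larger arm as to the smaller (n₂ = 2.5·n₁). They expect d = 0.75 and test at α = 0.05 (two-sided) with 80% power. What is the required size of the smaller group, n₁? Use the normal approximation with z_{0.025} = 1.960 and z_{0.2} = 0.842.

n₁ = 20

With allocation ratio k = n₂/n₁ = 2.5, Var(x̄₁−x̄₂) = σ²(1/n₁ + 1/(k·n₁)) = σ²·(k+1)/(k·n₁).
So n₁ = (1 + 1/k)·((z_{α/2} + z_β)/d)² = 1.400 × (2.802/0.75)².
n₁ = 1.400 × 13.96 = 19.5.
Round up: n₁ = 20, giving n₂ = 2.5 × 20 = 50.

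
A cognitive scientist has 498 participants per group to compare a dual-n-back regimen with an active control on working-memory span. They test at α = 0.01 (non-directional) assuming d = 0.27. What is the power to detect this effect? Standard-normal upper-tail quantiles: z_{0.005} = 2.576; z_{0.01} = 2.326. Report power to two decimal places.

power ≈ 0.95

For two equal groups, power = Φ(d·√(n/2) − z_{α/2}).
d·√(n/2) = 0.27 × √(498/2) = 0.27 × 15.780 = 4.261.
z_β = 4.261 − 2.576 = 1.685.
Power = Φ(1.685) = 0.954.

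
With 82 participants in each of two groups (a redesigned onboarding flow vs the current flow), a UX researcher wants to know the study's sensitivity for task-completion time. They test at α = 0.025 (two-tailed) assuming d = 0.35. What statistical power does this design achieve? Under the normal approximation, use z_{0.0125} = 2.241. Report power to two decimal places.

power ≈ 0.50

For two equal groups, power = Φ(d·√(n/2) − z_{α/2}).
d·√(n/2) = 0.35 × √(82/2) = 0.35 × 6.403 = 2.241.
z_β = 2.241 − 2.241 = 0.000.
Power = Φ(0.000) = 0.500.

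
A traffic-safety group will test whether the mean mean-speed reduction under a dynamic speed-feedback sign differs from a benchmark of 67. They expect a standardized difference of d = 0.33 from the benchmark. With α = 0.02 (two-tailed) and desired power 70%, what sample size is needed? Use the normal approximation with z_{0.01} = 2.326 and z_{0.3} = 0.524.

For a one-sample test: n = ((z_{α/2} + z_β) / d)².
z_{α/2} + z_β = 2.326 + 0.524 = 2.850.
n = (2.850 / 0.33)² = 8.636² = 74.59.
Round up.

n = 75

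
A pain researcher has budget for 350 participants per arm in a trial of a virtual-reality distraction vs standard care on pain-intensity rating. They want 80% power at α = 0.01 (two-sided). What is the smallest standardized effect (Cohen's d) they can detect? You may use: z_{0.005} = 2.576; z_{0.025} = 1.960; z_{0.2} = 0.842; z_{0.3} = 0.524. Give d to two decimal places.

d_min ≈ 0.26

For two independent groups of n = 350 each: d_min = (z_{α/2} + z_β)·√(2/n).
z-sum = 2.576 + 0.842 = 3.418.
d_min = 3.418 × √(2/350) = 3.418 × 0.0756 = 0.258.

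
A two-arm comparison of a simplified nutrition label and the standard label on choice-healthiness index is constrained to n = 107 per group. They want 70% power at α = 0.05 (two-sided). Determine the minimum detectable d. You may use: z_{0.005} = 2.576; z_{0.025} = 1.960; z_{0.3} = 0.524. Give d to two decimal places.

d_min ≈ 0.34

For two independent groups of n = 107 each: d_min = (z_{α/2} + z_β)·√(2/n).
z-sum = 1.960 + 0.524 = 2.484.
d_min = 2.484 × √(2/107) = 2.484 × 0.1367 = 0.340.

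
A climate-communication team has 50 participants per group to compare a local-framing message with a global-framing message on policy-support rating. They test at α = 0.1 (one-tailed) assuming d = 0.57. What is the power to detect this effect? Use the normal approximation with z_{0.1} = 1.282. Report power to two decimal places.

power ≈ 0.94

For two equal groups, power = Φ(d·√(n/2) − z_{α}).
d·√(n/2) = 0.57 × √(50/2) = 0.57 × 5.000 = 2.850.
z_β = 2.850 − 1.282 = 1.568.
Power = Φ(1.568) = 0.942.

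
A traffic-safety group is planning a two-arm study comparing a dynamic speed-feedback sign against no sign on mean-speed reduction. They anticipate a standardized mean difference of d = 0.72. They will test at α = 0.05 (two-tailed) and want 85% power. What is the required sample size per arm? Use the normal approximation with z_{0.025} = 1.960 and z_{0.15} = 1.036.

For two independent groups with equal n: n = 2·((z_{α/2} + z_β) / d)².
z_{α/2} + z_β = 1.960 + 1.036 = 2.996.
n = 2 × (2.996 / 0.72)² = 2 × 4.161² = 2 × 17.31 = 34.6.
Round up to the next whole participant.

n = 35 per group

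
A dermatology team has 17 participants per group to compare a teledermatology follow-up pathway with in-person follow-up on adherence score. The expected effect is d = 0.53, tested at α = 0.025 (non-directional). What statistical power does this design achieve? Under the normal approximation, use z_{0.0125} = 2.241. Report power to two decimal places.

power ≈ 0.24

For two equal groups, power = Φ(d·√(n/2) − z_{α/2}).
d·√(n/2) = 0.53 × √(17/2) = 0.53 × 2.915 = 1.545.
z_β = 1.545 − 2.241 = -0.696.
Power = Φ(-0.696) = 0.243.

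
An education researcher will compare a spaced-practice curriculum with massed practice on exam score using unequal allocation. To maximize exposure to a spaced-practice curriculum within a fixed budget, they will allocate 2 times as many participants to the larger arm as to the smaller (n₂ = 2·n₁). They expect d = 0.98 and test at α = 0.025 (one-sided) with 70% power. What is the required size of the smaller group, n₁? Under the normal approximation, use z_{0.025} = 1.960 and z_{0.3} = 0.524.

n₁ = 10

With allocation ratio k = n₂/n₁ = 2, Var(x̄₁−x̄₂) = σ²(1/n₁ + 1/(k·n₁)) = σ²·(k+1)/(k·n₁).
So n₁ = (1 + 1/k)·((z_{α} + z_β)/d)² = 1.500 × (2.484/0.98)².
n₁ = 1.500 × 6.42 = 9.6.
Round up: n₁ = 10, giving n₂ = 2 × 10 = 20.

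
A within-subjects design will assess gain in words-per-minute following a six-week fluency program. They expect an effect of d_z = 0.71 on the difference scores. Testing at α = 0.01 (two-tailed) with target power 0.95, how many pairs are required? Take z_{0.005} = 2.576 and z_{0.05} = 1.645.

n = 36 pairs

For a paired (one-sample on differences) test: n = ((z_{α/2} + z_β) / d)².
z_{α/2} + z_β = 2.576 + 1.645 = 4.221.
n = (4.221 / 0.71)² = 5.945² = 35.34.
Round up.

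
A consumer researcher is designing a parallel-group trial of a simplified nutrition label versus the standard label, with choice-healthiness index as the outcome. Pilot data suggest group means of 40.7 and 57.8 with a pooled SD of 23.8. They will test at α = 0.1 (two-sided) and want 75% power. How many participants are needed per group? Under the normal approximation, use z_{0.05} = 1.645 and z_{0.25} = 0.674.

Cohen's d = |M₁ − M₂| / SD_pooled = |40.7 − 57.8| / 23.8 = 17.1 / 23.8 = 0.718.
For two independent groups with equal n: n = 2·((z_{α/2} + z_β) / d)².
z_{α/2} + z_β = 1.645 + 0.674 = 2.319.
n = 2 × (2.319 / 0.718)² = 2 × 3.230² = 2 × 10.43 = 20.9.
Round up to the next whole participant.

n = 21 per group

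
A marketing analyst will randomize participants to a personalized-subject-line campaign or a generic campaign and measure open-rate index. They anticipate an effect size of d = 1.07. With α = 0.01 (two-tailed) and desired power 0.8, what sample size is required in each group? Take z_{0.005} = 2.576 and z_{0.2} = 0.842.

n = 21 per group

For two independent groups with equal n: n = 2·((z_{α/2} + z_β) / d)².
z_{α/2} + z_β = 2.576 + 0.842 = 3.418.
n = 2 × (3.418 / 1.07)² = 2 × 3.194² = 2 × 10.20 = 20.4.
Round up to the next whole participant.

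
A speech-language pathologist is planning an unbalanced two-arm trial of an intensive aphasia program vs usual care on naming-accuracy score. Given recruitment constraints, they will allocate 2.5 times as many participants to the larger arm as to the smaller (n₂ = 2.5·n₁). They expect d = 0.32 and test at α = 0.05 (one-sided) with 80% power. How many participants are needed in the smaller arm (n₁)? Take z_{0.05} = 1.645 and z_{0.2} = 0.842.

n₁ = 85

With allocation ratio k = n₂/n₁ = 2.5, Var(x̄₁−x̄₂) = σ²(1/n₁ + 1/(k·n₁)) = σ²·(k+1)/(k·n₁).
So n₁ = (1 + 1/k)·((z_{α} + z_β)/d)² = 1.400 × (2.487/0.32)².
n₁ = 1.400 × 60.40 = 84.6.
Round up: n₁ = 85, giving n₂ = ⌈2.5 × 85⌉ = ⌈212.5⌉ = 213.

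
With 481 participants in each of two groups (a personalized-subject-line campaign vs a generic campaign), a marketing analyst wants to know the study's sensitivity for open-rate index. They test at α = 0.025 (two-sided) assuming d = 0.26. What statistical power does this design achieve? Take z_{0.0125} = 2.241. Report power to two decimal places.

power ≈ 0.96

For two equal groups, power = Φ(d·√(n/2) − z_{α/2}).
d·√(n/2) = 0.26 × √(481/2) = 0.26 × 15.508 = 4.032.
z_β = 4.032 − 2.241 = 1.791.
Power = Φ(1.791) = 0.963.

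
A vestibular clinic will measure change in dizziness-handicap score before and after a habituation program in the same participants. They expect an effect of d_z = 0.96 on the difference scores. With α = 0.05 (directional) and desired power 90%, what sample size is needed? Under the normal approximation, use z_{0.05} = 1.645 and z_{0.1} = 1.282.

For a paired (one-sample on differences) test: n = ((z_{α} + z_β) / d)².
z_{α} + z_β = 1.645 + 1.282 = 2.927.
n = (2.927 / 0.96)² = 3.049² = 9.30.
Round up.

n = 10 pairs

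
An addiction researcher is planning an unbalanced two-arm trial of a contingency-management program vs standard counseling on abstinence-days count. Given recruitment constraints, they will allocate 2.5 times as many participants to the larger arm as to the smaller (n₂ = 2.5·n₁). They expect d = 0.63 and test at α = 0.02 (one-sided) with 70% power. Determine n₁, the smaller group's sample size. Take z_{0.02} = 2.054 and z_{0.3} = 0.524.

n₁ = 24

With allocation ratio k = n₂/n₁ = 2.5, Var(x̄₁−x̄₂) = σ²(1/n₁ + 1/(k·n₁)) = σ²·(k+1)/(k·n₁).
So n₁ = (1 + 1/k)·((z_{α} + z_β)/d)² = 1.400 × (2.578/0.63)².
n₁ = 1.400 × 16.74 = 23.4.
Round up: n₁ = 24, giving n₂ = 2.5 × 24 = 60.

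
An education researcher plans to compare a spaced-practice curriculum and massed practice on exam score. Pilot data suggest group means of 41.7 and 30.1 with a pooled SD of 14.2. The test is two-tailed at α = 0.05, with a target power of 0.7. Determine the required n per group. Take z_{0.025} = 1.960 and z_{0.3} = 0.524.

Cohen's d = |M₁ − M₂| / SD_pooled = |41.7 − 30.1| / 14.2 = 11.6 / 14.2 = 0.817.
For two independent groups with equal n: n = 2·((z_{α/2} + z_β) / d)².
z_{α/2} + z_β = 1.960 + 0.524 = 2.484.
n = 2 × (2.484 / 0.817)² = 2 × 3.040² = 2 × 9.24 = 18.5.
Round up to the next whole participant.

n = 19 per group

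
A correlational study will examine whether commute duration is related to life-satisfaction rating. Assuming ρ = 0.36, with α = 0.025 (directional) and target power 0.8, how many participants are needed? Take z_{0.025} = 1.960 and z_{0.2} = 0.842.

n = 59

Fisher's z: C = ½·ln((1+r)/(1−r)) = ½·ln(2.1250) = 0.3769.
n = ((z_{α} + z_β)/C)² + 3.
(1.960 + 0.842) / 0.3769 = 2.802 / 0.3769 = 7.434.
n = 7.434² + 3 = 55.27 + 3 = 58.3.
Round up.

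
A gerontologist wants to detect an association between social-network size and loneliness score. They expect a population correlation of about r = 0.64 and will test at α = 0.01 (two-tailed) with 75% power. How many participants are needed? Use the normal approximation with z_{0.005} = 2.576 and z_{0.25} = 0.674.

n = 22

Fisher's z: C = ½·ln((1+r)/(1−r)) = ½·ln(4.5556) = 0.7582.
n = ((z_{α/2} + z_β)/C)² + 3.
(2.576 + 0.674) / 0.7582 = 3.250 / 0.7582 = 4.286.
n = 4.286² + 3 = 18.37 + 3 = 21.4.
Round up.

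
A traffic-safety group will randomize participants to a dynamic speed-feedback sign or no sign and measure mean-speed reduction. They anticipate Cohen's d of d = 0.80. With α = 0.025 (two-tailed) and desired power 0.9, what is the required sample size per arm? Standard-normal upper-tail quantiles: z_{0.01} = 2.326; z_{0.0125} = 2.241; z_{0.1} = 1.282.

For two independent groups with equal n: n = 2·((z_{α/2} + z_β) / d)².
z_{α/2} + z_β = 2.241 + 1.282 = 3.523.
n = 2 × (3.523 / 0.80)² = 2 × 4.404² = 2 × 19.39 = 38.8.
Round up to the next whole participant.

n = 39 per group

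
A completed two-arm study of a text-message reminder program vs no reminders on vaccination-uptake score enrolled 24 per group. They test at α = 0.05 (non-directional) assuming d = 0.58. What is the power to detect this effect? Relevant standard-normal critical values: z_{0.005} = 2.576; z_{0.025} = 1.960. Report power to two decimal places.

power ≈ 0.52

For two equal groups, power = Φ(d·√(n/2) − z_{α/2}).
d·√(n/2) = 0.58 × √(24/2) = 0.58 × 3.464 = 2.009.
z_β = 2.009 − 1.960 = 0.049.
Power = Φ(0.049) = 0.520.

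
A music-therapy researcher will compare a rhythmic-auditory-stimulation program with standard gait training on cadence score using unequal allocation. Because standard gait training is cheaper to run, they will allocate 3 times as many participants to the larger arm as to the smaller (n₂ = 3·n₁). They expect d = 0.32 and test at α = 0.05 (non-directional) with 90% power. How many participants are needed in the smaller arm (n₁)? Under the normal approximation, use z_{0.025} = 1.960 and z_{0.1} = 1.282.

n₁ = 137

With allocation ratio k = n₂/n₁ = 3, Var(x̄₁−x̄₂) = σ²(1/n₁ + 1/(k·n₁)) = σ²·(k+1)/(k·n₁).
So n₁ = (1 + 1/k)·((z_{α/2} + z_β)/d)² = 1.333 × (3.242/0.32)².
n₁ = 1.333 × 102.64 = 136.9.
Round up: n₁ = 137, giving n₂ = 3 × 137 = 411.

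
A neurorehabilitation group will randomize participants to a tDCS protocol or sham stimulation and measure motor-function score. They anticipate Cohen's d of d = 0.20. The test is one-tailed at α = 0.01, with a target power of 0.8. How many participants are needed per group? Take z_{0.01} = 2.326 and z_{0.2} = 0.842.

n = 502 per group

For two independent groups with equal n: n = 2·((z_{α} + z_β) / d)².
z_{α} + z_β = 2.326 + 0.842 = 3.168.
n = 2 × (3.168 / 0.20)² = 2 × 15.840² = 2 × 250.91 = 501.8.
Round up to the next whole participant.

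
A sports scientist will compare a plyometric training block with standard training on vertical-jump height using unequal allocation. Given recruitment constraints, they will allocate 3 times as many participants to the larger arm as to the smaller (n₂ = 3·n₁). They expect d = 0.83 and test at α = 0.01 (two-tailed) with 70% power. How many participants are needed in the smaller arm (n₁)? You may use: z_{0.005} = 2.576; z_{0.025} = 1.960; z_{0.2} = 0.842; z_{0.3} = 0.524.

With allocation ratio k = n₂/n₁ = 3, Var(x̄₁−x̄₂) = σ²(1/n₁ + 1/(k·n₁)) = σ²·(k+1)/(k·n₁).
So n₁ = (1 + 1/k)·((z_{α/2} + z_β)/d)² = 1.333 × (3.100/0.83)².
n₁ = 1.333 × 13.95 = 18.6.
Round up: n₁ = 19, giving n₂ = 3 × 19 = 57.

n₁ = 19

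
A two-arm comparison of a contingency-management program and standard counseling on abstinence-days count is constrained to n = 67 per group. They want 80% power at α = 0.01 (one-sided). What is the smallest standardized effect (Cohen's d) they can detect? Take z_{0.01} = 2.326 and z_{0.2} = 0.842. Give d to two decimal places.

For two independent groups of n = 67 each: d_min = (z_{α} + z_β)·√(2/n).
z-sum = 2.326 + 0.842 = 3.168.
d_min = 3.168 × √(2/67) = 3.168 × 0.1728 = 0.547.

d_min ≈ 0.55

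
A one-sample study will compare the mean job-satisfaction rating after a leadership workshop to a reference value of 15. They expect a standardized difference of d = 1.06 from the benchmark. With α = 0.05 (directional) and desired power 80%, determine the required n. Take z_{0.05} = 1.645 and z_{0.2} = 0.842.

n = 6

For a one-sample test: n = ((z_{α} + z_β) / d)².
z_{α} + z_β = 1.645 + 0.842 = 2.487.
n = (2.487 / 1.06)² = 2.346² = 5.50.
Round up.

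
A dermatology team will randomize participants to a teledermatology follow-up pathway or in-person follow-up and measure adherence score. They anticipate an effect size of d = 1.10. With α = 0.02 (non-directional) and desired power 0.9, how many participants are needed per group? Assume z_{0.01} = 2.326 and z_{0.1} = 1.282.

n = 22 per group

For two independent groups with equal n: n = 2·((z_{α/2} + z_β) / d)².
z_{α/2} + z_β = 2.326 + 1.282 = 3.608.
n = 2 × (3.608 / 1.10)² = 2 × 3.280² = 2 × 10.76 = 21.5.
Round up to the next whole participant.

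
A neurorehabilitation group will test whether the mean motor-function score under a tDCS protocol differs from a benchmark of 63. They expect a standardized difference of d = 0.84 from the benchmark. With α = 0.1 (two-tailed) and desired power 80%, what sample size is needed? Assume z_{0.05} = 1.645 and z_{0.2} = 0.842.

n = 9

For a one-sample test: n = ((z_{α/2} + z_β) / d)².
z_{α/2} + z_β = 1.645 + 0.842 = 2.487.
n = (2.487 / 0.84)² = 2.961² = 8.77.
Round up.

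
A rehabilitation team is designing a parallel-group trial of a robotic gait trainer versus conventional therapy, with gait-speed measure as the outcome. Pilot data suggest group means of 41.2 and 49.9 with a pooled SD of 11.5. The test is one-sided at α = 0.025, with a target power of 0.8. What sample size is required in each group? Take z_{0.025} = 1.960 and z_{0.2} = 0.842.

Cohen's d = |M₁ − M₂| / SD_pooled = |41.2 − 49.9| / 11.5 = 8.7 / 11.5 = 0.757.
For two independent groups with equal n: n = 2·((z_{α} + z_β) / d)².
z_{α} + z_β = 1.960 + 0.842 = 2.802.
n = 2 × (2.802 / 0.757)² = 2 × 3.701² = 2 × 13.70 = 27.4.
Round up to the next whole participant.

n = 28 per group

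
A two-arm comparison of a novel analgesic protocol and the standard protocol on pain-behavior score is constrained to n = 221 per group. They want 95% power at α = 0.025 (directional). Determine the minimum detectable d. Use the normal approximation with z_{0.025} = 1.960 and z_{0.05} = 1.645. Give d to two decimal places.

d_min ≈ 0.34

For two independent groups of n = 221 each: d_min = (z_{α} + z_β)·√(2/n).
z-sum = 1.960 + 1.645 = 3.605.
d_min = 3.605 × √(2/221) = 3.605 × 0.0951 = 0.343.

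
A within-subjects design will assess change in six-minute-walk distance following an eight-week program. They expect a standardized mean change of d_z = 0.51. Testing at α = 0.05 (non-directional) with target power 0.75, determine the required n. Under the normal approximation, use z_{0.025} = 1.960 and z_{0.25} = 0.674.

For a paired (one-sample on differences) test: n = ((z_{α/2} + z_β) / d)².
z_{α/2} + z_β = 1.960 + 0.674 = 2.634.
n = (2.634 / 0.51)² = 5.165² = 26.67.
Round up.

n = 27 pairs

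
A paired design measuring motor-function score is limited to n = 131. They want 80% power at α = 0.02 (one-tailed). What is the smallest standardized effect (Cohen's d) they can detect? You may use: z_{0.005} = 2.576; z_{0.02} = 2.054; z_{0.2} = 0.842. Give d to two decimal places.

For a single sample (or paired design) of n = 131: d_min = (z_{α} + z_β)/√n.
z-sum = 2.054 + 0.842 = 2.896.
d_min = 2.896 / √131 = 2.896 / 11.446 = 0.253.

d_min ≈ 0.25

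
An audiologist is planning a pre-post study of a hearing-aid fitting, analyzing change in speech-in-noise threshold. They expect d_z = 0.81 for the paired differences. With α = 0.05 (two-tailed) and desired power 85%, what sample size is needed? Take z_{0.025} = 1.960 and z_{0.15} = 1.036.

For a paired (one-sample on differences) test: n = ((z_{α/2} + z_β) / d)².
z_{α/2} + z_β = 1.960 + 1.036 = 2.996.
n = (2.996 / 0.81)² = 3.699² = 13.68.
Round up.

n = 14 pairs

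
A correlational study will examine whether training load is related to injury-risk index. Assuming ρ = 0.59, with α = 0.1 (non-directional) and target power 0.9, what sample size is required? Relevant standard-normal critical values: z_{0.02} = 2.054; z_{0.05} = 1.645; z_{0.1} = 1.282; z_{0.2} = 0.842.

n = 22

Fisher's z: C = ½·ln((1+r)/(1−r)) = ½·ln(3.8780) = 0.6777.
n = ((z_{α/2} + z_β)/C)² + 3.
(1.645 + 1.282) / 0.6777 = 2.927 / 0.6777 = 4.319.
n = 4.319² + 3 = 18.65 + 3 = 21.7.
Round up.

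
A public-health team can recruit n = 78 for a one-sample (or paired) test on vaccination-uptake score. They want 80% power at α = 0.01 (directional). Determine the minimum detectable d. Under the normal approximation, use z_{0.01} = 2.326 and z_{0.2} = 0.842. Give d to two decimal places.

d_min ≈ 0.36

For a single sample (or paired design) of n = 78: d_min = (z_{α} + z_β)/√n.
z-sum = 2.326 + 0.842 = 3.168.
d_min = 3.168 / √78 = 3.168 / 8.832 = 0.359.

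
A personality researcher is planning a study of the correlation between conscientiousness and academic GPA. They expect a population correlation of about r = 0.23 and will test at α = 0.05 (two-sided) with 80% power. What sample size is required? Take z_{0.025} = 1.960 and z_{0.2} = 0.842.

Fisher's z: C = ½·ln((1+r)/(1−r)) = ½·ln(1.5974) = 0.2342.
n = ((z_{α/2} + z_β)/C)² + 3.
(1.960 + 0.842) / 0.2342 = 2.802 / 0.2342 = 11.964.
n = 11.964² + 3 = 143.14 + 3 = 146.1.
Round up.

n = 147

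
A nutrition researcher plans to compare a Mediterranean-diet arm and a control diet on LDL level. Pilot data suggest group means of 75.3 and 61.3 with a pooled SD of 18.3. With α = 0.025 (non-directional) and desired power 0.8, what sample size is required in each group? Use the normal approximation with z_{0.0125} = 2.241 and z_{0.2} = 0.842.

Cohen's d = |M₁ − M₂| / SD_pooled = |75.3 − 61.3| / 18.3 = 14.0 / 18.3 = 0.765.
For two independent groups with equal n: n = 2·((z_{α/2} + z_β) / d)².
z_{α/2} + z_β = 2.241 + 0.842 = 3.083.
n = 2 × (3.083 / 0.765)² = 2 × 4.030² = 2 × 16.24 = 32.5.
Round up to the next whole participant.

n = 33 per group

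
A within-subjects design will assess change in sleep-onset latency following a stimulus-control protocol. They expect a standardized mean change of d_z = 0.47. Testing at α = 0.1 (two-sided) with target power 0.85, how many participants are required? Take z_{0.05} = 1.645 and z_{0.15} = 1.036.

For a paired (one-sample on differences) test: n = ((z_{α/2} + z_β) / d)².
z_{α/2} + z_β = 1.645 + 1.036 = 2.681.
n = (2.681 / 0.47)² = 5.704² = 32.54.
Round up.

n = 33 pairs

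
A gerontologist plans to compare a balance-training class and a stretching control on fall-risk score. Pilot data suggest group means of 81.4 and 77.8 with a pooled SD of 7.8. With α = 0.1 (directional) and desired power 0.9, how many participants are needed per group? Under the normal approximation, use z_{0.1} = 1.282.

Cohen's d = |M₁ − M₂| / SD_pooled = |81.4 − 77.8| / 7.8 = 3.6 / 7.8 = 0.462.
For two independent groups with equal n: n = 2·((z_{α} + z_β) / d)².
z_{α} + z_β = 1.282 + 1.282 = 2.564.
n = 2 × (2.564 / 0.462)² = 2 × 5.550² = 2 × 30.80 = 61.6.
Round up to the next whole participant.

n = 62 per group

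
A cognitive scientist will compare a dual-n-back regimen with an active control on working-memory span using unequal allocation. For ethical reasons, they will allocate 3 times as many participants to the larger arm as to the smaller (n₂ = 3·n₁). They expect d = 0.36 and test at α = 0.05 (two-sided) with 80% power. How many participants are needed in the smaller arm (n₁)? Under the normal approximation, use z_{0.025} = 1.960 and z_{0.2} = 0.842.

n₁ = 81

With allocation ratio k = n₂/n₁ = 3, Var(x̄₁−x̄₂) = σ²(1/n₁ + 1/(k·n₁)) = σ²·(k+1)/(k·n₁).
So n₁ = (1 + 1/k)·((z_{α/2} + z_β)/d)² = 1.333 × (2.802/0.36)².
n₁ = 1.333 × 60.58 = 80.8.
Round up: n₁ = 81, giving n₂ = 3 × 81 = 243.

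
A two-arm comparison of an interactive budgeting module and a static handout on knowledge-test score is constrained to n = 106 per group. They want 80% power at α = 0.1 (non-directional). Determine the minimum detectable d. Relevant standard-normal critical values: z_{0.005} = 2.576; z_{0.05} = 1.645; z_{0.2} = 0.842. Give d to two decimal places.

d_min ≈ 0.34

For two independent groups of n = 106 each: d_min = (z_{α/2} + z_β)·√(2/n).
z-sum = 1.645 + 0.842 = 2.487.
d_min = 2.487 × √(2/106) = 2.487 × 0.1374 = 0.342.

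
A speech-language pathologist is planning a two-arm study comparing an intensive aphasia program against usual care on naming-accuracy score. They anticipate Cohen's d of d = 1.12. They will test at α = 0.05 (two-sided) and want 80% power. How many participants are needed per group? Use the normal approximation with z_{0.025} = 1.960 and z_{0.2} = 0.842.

For two independent groups with equal n: n = 2·((z_{α/2} + z_β) / d)².
z_{α/2} + z_β = 1.960 + 0.842 = 2.802.
n = 2 × (2.802 / 1.12)² = 2 × 2.502² = 2 × 6.26 = 12.5.
Round up to the next whole participant.

n = 13 per group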